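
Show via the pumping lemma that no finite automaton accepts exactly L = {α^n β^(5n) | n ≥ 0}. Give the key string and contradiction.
Assume L is regular with pumping length p. Idea: pumping the α-block breaks the 1:5 ratio.
Choose s = α^p β^(5p) (length 6p ≥ p). By the pumping lemma, s = xyz with |xy| ≤ p, |y| > 0, so y = α^k with k ≥ 1. Then xy²z = α^(p+k) β^(5p). For this to be in L we would need 5p = 5(p+k), i.e. 5k = 0, contradicting k ≥ 1. So xy²z ∉ L.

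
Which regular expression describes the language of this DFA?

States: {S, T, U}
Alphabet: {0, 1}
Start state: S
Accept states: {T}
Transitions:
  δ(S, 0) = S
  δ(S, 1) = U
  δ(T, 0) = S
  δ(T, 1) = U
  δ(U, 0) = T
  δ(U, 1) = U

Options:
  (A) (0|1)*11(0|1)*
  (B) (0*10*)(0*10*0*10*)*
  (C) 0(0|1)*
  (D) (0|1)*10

Check each option against the DFA on short strings; one disagreement eliminates an option:
  (A) (0|1)*11(0|1)*: on '10' the DFA goes S → U → T and accepts (T ∈ Accept), but the regex does not match it → eliminate
  (B) (0*10*)(0*10*0*10*)*: on '1' the DFA goes S → U and rejects (U ∉ Accept), but the regex matches it → eliminate
  (C) 0(0|1)*: on '0' the DFA goes S → S and rejects (S ∉ Accept), but the regex matches it → eliminate
  (D) (0|1)*10: agrees with the DFA on every string of length ≤ 6
Only (D) is consistent with the DFA.
(D) (0|1)*10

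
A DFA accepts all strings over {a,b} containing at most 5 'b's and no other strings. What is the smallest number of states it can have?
By Myhill–Nerode, count the distinguishable equivalence classes: 7 classes — having seen 0, 1, …, 5, or >5 copies of 'b'; counts 0 through 5 are accepting and >5 is dead.
7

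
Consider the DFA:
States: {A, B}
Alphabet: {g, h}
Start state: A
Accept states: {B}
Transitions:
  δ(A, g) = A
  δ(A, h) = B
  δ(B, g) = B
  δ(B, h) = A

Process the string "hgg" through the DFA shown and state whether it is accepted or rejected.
Processing string "hgg":
  A --h--> B
  B --g--> B
  B --g--> B
Final state: B
Accept states: {B}
Yes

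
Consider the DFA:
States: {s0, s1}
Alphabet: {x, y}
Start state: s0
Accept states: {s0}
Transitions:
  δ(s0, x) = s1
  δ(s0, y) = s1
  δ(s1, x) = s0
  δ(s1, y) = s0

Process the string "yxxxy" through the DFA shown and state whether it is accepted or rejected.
Processing string "yxxxy":
  s0 --y--> s1
  s1 --x--> s0
  s0 --x--> s1
  s1 --x--> s0
  s0 --y--> s1
Final state: s1
Accept states: {s0}
No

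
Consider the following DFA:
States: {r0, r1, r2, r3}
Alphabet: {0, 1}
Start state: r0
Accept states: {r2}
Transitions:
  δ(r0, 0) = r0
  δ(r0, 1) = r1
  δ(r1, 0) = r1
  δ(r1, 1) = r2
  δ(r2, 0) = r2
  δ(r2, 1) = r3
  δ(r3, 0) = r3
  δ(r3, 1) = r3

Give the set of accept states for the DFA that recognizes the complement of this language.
Complement accept states = All states \ Original accept states
= {r0, r1, r2, r3} \ {r2}
{r0, r1, r3}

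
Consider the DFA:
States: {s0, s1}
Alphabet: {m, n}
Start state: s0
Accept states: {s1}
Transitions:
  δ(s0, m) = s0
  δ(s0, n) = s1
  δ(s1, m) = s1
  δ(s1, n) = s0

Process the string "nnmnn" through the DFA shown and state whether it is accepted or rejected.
Processing string "nnmnn":
  s0 --n--> s1
  s1 --n--> s0
  s0 --m--> s0
  s0 --n--> s1
  s1 --n--> s0
Final state: s0
Accept states: {s1}
No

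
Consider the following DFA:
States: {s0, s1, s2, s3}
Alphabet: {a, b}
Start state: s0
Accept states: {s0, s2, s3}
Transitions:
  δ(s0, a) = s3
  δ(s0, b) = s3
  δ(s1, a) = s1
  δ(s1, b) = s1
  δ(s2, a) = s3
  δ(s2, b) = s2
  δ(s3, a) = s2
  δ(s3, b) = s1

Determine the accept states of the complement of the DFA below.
Complement accept states = All states \ Original accept states
= {s0, s1, s2, s3} \ {s0, s2, s3}
{s1}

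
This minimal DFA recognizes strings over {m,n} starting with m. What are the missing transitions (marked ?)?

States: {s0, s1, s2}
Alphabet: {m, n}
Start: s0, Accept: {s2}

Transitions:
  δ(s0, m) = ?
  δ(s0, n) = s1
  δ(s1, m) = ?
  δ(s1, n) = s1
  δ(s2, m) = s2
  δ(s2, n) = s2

From the language and accept set, identify what each state tracks — s0: no input read; s1: started with n (dead); s2: started with m.
Each missing δ(q, a) is the state matching the new tracked value after reading a.
δ(s0, m) = s2; δ(s1, m) = s1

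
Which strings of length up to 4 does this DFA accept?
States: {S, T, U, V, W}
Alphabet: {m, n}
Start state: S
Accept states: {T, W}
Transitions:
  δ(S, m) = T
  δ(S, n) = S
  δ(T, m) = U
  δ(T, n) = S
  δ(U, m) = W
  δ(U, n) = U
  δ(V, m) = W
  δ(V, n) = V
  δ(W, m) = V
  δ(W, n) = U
m, nm, mmm, mnm, nnm, mmnm, mnnm, nmmm, nmnm, nnnm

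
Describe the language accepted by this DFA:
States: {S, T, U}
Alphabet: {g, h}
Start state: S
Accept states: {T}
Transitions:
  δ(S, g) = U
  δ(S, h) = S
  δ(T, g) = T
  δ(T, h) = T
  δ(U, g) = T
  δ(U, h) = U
Testing a few strings:
  'gh' → reject
  'hh' → reject
  'gg' → accept
  'ghhg' → accept
State roles: S=zero g's seen; T=≥ two g's seen; U=one g seen
All strings over {g,h} containing at least two g's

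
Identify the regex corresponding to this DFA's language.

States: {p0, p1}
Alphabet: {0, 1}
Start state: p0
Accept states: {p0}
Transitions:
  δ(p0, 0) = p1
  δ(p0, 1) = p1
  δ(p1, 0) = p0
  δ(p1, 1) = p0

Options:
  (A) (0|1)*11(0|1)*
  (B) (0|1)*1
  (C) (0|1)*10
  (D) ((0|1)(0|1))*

Check each option against the DFA on short strings; one disagreement eliminates an option:
  (A) (0|1)*11(0|1)*: on ε the DFA stays in p0 and accepts (p0 ∈ Accept), but the regex does not match it → eliminate
  (B) (0|1)*1: on ε the DFA stays in p0 and accepts (p0 ∈ Accept), but the regex does not match it → eliminate
  (C) (0|1)*10: on ε the DFA stays in p0 and accepts (p0 ∈ Accept), but the regex does not match it → eliminate
  (D) ((0|1)(0|1))*: agrees with the DFA on every string of length ≤ 6
Only (D) is consistent with the DFA.
(D) ((0|1)(0|1))*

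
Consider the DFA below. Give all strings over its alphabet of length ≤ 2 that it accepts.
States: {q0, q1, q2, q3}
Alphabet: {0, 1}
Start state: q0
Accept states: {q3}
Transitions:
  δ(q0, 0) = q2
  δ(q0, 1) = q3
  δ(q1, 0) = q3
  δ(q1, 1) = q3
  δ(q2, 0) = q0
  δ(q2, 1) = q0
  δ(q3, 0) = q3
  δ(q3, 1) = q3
1, 10, 11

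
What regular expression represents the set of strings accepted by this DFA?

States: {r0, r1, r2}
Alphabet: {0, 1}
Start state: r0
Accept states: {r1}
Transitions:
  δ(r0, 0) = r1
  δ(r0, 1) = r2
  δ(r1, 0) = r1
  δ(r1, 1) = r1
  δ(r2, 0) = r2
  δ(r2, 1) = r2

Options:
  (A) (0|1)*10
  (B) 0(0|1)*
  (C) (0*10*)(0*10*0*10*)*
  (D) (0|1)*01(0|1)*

Check each option against the DFA on short strings; one disagreement eliminates an option:
  (A) (0|1)*10: on '0' the DFA goes r0 → r1 and accepts (r1 ∈ Accept), but the regex does not match it → eliminate
  (B) 0(0|1)*: agrees with the DFA on every string of length ≤ 6
  (C) (0*10*)(0*10*0*10*)*: on '0' the DFA goes r0 → r1 and accepts (r1 ∈ Accept), but the regex does not match it → eliminate
  (D) (0|1)*01(0|1)*: on '0' the DFA goes r0 → r1 and accepts (r1 ∈ Accept), but the regex does not match it → eliminate
Only (B) is consistent with the DFA.
(B) 0(0|1)*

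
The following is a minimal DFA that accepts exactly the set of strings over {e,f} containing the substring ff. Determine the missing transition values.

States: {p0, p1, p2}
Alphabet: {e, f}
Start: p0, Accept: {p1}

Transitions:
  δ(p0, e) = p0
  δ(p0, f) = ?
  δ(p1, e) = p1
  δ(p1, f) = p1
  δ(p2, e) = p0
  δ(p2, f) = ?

From the language and accept set, identify what each state tracks — p0: no progress toward ff; p1: substring ff seen; p2: one trailing f.
Each missing δ(q, a) is the state matching the new tracked value after reading a.
δ(p0, f) = p2; δ(p2, f) = p1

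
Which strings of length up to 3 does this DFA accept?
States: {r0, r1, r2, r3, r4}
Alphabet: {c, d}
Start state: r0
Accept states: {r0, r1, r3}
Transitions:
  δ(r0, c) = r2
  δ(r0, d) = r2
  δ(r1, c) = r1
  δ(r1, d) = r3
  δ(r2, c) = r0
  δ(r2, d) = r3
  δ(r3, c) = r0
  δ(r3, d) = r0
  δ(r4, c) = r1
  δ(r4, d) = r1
ε, cc, cd, dc, dd, cdc, cdd, ddc, ddd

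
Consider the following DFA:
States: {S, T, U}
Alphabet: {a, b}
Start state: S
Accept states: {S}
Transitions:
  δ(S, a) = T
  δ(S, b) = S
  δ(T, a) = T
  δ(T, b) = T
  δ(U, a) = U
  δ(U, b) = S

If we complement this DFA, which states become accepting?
Complement accept states = All states \ Original accept states
= {S, T, U} \ {S}
{T, U}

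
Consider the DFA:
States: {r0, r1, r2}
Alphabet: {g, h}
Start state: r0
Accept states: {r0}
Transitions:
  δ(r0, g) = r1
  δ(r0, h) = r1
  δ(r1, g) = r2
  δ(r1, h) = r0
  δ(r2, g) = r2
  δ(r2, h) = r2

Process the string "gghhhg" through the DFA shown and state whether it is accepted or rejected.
Processing string "gghhhg":
  r0 --g--> r1
  r1 --g--> r2
  r2 --h--> r2
  r2 --h--> r2
  r2 --h--> r2
  r2 --g--> r2
Final state: r2
Accept states: {r0}
No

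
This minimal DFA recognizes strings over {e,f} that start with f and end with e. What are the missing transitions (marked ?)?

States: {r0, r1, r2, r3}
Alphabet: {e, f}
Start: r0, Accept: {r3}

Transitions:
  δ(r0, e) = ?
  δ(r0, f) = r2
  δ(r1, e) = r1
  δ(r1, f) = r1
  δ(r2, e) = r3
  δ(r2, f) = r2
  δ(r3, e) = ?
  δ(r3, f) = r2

From the language and accept set, identify what each state tracks — r0: no input read; r1: started with e (dead); r2: started with f, last symbol f; r3: started with f, last symbol e.
Each missing δ(q, a) is the state matching the new tracked value after reading a.
δ(r0, e) = r1; δ(r3, e) = r3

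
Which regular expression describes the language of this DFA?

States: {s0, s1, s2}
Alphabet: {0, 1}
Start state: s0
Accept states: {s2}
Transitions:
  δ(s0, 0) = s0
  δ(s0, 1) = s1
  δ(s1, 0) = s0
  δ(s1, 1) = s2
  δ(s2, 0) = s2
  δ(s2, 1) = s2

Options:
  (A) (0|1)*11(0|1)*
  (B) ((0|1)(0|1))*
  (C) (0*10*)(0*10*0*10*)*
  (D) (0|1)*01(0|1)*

Check each option against the DFA on short strings; one disagreement eliminates an option:
  (A) (0|1)*11(0|1)*: agrees with the DFA on every string of length ≤ 6
  (B) ((0|1)(0|1))*: on ε the DFA stays in s0 and rejects (s0 ∉ Accept), but the regex matches it → eliminate
  (C) (0*10*)(0*10*0*10*)*: on '1' the DFA goes s0 → s1 and rejects (s1 ∉ Accept), but the regex matches it → eliminate
  (D) (0|1)*01(0|1)*: on '01' the DFA goes s0 → s0 → s1 and rejects (s1 ∉ Accept), but the regex matches it → eliminate
Only (A) is consistent with the DFA.
(A) (0|1)*11(0|1)*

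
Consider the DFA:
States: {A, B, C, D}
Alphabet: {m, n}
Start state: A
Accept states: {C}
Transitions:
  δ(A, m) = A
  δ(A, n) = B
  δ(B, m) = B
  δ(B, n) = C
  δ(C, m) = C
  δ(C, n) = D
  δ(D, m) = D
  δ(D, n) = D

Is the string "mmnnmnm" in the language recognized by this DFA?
Processing string "mmnnmnm":
  A --m--> A
  A --m--> A
  A --n--> B
  B --n--> C
  C --m--> C
  C --n--> D
  D --m--> D
Final state: D
Accept states: {C}
No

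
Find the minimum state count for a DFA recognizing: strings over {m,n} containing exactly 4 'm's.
By Myhill–Nerode, count the distinguishable equivalence classes: 6 classes — having seen 0, 1, …, 4, or >4 copies of 'm'; the count-4 class is the only accepting one and >4 is dead.
6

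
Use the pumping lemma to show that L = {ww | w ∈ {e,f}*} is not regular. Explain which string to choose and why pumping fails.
Assume L is regular with pumping length p. Idea: pumping the leading e-block breaks the equality of the two halves.
Choose s = e^p f e^p f ∈ L (with w = e^p f). |s| = 2p+2 ≥ p. By the pumping lemma, s = xyz with |xy| ≤ p, |y| > 0, so y = e^k with k ≥ 1, in the first e-block. Then xy²z = e^(p+k) f e^p f, of length 2p+2+k. If k is odd this length is odd, so it cannot be of the form ww. If k is even, each half has length p+1+k/2 ≤ p+k, so the first half lies entirely inside the leading e-block and contains no f, while the second half ends in f; the halves differ. Either way xy²z ∉ L.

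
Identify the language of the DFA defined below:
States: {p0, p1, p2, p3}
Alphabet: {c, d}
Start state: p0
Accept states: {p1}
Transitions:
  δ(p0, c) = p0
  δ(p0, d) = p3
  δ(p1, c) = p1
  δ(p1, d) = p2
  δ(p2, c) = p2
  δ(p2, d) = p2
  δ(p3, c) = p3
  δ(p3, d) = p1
Testing a few strings:
  'dc' → reject
  'cccc' → reject
  'cd' → reject
  'dccc' → reject
State roles: p0=zero d's; p1=two d's; p2=≥ three d's (dead); p3=one d
All strings over {c,d} containing exactly two d's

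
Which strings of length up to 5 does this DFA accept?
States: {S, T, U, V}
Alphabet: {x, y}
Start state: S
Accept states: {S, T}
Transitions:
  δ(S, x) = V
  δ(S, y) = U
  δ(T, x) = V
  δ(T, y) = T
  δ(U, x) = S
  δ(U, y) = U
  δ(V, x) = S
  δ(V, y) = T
ε, xx, xy, yx, xyy, yyx, xxxx, xxxy, xxyx, xyxx, xyxy, xyyy, yxxx, yxxy, yxyx, yyyx, xxxyy, xxyyx, xyxyy, xyyxx, xyyxy, xyyyy, yxxyy, yxyyx, yyxxx, yyxxy, yyxyx, yyyyx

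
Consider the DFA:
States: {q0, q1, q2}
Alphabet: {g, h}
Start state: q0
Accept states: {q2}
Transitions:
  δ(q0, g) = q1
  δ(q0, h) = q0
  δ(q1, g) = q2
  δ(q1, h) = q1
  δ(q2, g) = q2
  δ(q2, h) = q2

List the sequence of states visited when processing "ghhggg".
read 'g': q0 → q1
  read 'h': q1 → q1
  read 'h': q1 → q1
  read 'g': q1 → q2
  read 'g': q2 → q2
  read 'g': q2 → q2
q0 -> q1 -> q1 -> q1 -> q2 -> q2 -> q2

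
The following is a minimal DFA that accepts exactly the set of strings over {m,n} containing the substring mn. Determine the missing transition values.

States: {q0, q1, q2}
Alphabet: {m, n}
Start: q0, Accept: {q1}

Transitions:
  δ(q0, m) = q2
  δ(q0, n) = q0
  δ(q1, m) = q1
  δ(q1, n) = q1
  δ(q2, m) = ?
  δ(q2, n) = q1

From the language and accept set, identify what each state tracks — q0: no m seen yet; q1: substring mn seen; q2: seen a m, waiting for n.
Each missing δ(q, a) is the state matching the new tracked value after reading a.
δ(q2, m) = q2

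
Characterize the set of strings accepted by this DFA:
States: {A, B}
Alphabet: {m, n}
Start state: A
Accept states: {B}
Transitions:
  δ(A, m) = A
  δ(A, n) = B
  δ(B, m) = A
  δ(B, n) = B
Testing a few strings:
  'mn' → accept
  'nmn' → accept
  'mmm' → reject
  'mm' → reject
State roles: A=last symbol not n; B=last symbol is n
All strings over {m,n} ending with n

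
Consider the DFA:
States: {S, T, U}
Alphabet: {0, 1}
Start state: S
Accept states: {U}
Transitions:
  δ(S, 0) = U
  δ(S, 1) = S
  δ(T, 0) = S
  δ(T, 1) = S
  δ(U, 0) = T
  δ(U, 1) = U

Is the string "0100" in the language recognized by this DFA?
Processing string "0100":
  S --0--> U
  U --1--> U
  U --0--> T
  T --0--> S
Final state: S
Accept states: {U}
No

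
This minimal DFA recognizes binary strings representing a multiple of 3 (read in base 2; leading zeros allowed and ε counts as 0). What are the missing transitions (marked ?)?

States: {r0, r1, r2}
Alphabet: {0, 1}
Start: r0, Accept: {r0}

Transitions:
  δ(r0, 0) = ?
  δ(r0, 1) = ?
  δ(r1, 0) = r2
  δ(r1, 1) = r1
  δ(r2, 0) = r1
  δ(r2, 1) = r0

From the language and accept set, identify what each state tracks — r0: value ≡ 0 (mod 3); r1: value ≡ 2 (mod 3); r2: value ≡ 1 (mod 3).
Each missing δ(q, a) is the state matching the new tracked value after reading a.
δ(r0, 0) = r0; δ(r0, 1) = r2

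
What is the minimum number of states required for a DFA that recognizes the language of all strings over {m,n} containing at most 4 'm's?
By Myhill–Nerode, count the distinguishable equivalence classes: 6 classes — having seen 0, 1, …, 4, or >4 copies of 'm'; counts 0 through 4 are accepting and >4 is dead.
6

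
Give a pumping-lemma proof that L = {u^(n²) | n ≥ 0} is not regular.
Assume L is regular with pumping length p. Idea: pumping adds a fixed amount, but gaps between consecutive squares grow.
Choose s = u^(p²) (length p² ≥ p). By the pumping lemma, s = xyz with |xy| ≤ p, |y| > 0, so |y| = k with 1 ≤ k ≤ p. Then |xy²z| = p²+k. Since p² < p²+k ≤ p²+p < (p+1)², the length p²+k lies strictly between consecutive squares, so it is not a perfect square and xy²z ∉ L.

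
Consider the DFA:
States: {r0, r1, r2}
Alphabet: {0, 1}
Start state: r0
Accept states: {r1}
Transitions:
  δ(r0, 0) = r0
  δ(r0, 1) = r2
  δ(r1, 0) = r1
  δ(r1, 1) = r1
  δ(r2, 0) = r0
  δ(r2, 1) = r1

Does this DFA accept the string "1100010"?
Processing string "1100010":
  r0 --1--> r2
  r2 --1--> r1
  r1 --0--> r1
  r1 --0--> r1
  r1 --0--> r1
  r1 --1--> r1
  r1 --0--> r1
Final state: r1
Accept states: {r1}
Yes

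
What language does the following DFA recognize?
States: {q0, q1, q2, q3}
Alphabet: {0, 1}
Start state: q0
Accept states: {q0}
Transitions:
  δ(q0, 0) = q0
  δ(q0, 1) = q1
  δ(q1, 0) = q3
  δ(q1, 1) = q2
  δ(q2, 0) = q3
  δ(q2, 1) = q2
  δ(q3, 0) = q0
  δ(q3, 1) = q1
Testing a few strings:
  '1' → reject
  '1110' → reject
  '00' → accept
  '11' → reject
State roles: q0=value ≡ 0 (mod 4); q1=value ≡ 1 (mod 4); q2=value ≡ 3 (mod 4); q3=value ≡ 2 (mod 4)
All binary strings representing a multiple of 4 (read in base 2; leading zeros allowed and ε counts as 0)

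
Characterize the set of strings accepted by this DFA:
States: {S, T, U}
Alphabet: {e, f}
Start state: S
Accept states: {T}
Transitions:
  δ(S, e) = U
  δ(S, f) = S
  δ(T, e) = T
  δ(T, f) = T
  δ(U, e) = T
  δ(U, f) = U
Testing a few strings:
  'ff' → reject
  'ef' → reject
  'eee' → accept
  'eeef' → accept
State roles: S=zero e's seen; T=≥ two e's seen; U=one e seen
All strings over {e,f} containing at least two e's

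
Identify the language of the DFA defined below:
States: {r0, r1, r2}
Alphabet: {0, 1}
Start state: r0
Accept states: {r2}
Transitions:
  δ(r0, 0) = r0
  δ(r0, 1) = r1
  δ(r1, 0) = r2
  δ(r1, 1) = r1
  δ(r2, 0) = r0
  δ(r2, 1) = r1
Testing a few strings:
  '1011' → reject
  '10' → accept
  '110' → accept
  '100' → reject
State roles: r0=no suffix match; r1=one trailing 1; r2=suffix is 10
All binary strings ending with 10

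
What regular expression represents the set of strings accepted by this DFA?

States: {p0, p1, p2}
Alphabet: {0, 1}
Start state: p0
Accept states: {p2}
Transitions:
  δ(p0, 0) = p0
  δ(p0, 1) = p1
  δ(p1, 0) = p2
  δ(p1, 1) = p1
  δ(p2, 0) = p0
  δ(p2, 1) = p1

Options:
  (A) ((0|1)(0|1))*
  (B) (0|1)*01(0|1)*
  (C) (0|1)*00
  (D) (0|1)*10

Check each option against the DFA on short strings; one disagreement eliminates an option:
  (A) ((0|1)(0|1))*: on ε the DFA stays in p0 and rejects (p0 ∉ Accept), but the regex matches it → eliminate
  (B) (0|1)*01(0|1)*: on '01' the DFA goes p0 → p0 → p1 and rejects (p1 ∉ Accept), but the regex matches it → eliminate
  (C) (0|1)*00: on '00' the DFA goes p0 → p0 → p0 and rejects (p0 ∉ Accept), but the regex matches it → eliminate
  (D) (0|1)*10: agrees with the DFA on every string of length ≤ 6
Only (D) is consistent with the DFA.
(D) (0|1)*10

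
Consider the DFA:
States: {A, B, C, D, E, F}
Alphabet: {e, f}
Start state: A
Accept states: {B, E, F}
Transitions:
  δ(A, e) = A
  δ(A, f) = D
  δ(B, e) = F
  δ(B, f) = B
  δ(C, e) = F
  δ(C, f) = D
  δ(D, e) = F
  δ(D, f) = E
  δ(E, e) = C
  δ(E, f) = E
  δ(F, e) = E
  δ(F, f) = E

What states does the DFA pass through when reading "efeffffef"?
read 'e': A → A
  read 'f': A → D
  read 'e': D → F
  read 'f': F → E
  read 'f': E → E
  read 'f': E → E
  read 'f': E → E
  read 'e': E → C
  read 'f': C → D
A -> A -> D -> F -> E -> E -> E -> E -> C -> D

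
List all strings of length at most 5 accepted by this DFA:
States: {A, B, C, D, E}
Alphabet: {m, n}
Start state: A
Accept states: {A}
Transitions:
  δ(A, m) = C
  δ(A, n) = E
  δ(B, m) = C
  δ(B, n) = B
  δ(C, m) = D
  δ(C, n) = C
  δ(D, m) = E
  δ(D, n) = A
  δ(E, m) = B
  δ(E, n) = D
ε, mmn, nnn, mnmn, mmmnn, mnnmn, nmmmn, nnmnn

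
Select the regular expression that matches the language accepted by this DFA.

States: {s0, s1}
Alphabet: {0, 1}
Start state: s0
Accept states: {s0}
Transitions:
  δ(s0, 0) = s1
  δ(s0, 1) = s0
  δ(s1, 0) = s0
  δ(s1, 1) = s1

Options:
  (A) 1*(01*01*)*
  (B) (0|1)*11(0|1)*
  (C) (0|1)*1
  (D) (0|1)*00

Check each option against the DFA on short strings; one disagreement eliminates an option:
  (A) 1*(01*01*)*: agrees with the DFA on every string of length ≤ 6
  (B) (0|1)*11(0|1)*: on ε the DFA stays in s0 and accepts (s0 ∈ Accept), but the regex does not match it → eliminate
  (C) (0|1)*1: on ε the DFA stays in s0 and accepts (s0 ∈ Accept), but the regex does not match it → eliminate
  (D) (0|1)*00: on ε the DFA stays in s0 and accepts (s0 ∈ Accept), but the regex does not match it → eliminate
Only (A) is consistent with the DFA.
(A) 1*(01*01*)*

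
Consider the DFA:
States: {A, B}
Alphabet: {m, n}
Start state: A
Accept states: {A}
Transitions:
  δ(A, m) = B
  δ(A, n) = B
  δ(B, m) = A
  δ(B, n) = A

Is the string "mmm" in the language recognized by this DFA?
Processing string "mmm":
  A --m--> B
  B --m--> A
  A --m--> B
Final state: B
Accept states: {A}
No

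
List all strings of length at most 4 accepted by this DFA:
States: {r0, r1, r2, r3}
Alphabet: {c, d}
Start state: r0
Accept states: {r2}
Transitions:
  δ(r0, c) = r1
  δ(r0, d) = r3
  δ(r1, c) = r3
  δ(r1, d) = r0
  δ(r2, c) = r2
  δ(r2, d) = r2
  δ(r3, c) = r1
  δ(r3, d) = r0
None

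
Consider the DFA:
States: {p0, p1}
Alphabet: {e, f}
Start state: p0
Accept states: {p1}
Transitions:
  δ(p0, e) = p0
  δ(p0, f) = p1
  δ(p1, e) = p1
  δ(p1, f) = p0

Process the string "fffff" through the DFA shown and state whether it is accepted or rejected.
Processing string "fffff":
  p0 --f--> p1
  p1 --f--> p0
  p0 --f--> p1
  p1 --f--> p0
  p0 --f--> p1
Final state: p1
Accept states: {p1}
Yes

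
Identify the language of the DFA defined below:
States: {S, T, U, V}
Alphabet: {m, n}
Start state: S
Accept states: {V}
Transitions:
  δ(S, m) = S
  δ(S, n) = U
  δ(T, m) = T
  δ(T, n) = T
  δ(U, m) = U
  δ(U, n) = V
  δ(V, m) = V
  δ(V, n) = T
Testing a few strings:
  'n' → reject
  'nmm' → reject
  'mmmm' → reject
  'nm' → reject
State roles: S=zero n's; T=≥ three n's (dead); U=one n; V=two n's
All strings over {m,n} containing exactly two n's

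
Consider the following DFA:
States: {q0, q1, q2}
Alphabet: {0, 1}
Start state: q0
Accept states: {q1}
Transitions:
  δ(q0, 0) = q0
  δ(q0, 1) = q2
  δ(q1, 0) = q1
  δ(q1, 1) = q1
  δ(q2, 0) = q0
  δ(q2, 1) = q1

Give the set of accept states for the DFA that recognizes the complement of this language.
Complement accept states = All states \ Original accept states
= {q0, q1, q2} \ {q1}
{q0, q2}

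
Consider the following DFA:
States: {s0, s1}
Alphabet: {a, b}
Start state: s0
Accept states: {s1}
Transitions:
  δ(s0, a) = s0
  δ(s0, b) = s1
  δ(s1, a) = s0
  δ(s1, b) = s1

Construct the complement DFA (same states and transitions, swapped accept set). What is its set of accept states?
Complement accept states = All states \ Original accept states
= {s0, s1} \ {s1}
{s0}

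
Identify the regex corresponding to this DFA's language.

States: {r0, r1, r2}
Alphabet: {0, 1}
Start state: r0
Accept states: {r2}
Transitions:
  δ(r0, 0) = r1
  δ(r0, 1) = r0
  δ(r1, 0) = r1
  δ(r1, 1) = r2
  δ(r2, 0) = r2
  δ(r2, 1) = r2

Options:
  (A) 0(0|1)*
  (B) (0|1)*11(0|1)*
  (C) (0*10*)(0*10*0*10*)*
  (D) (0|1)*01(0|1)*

Check each option against the DFA on short strings; one disagreement eliminates an option:
  (A) 0(0|1)*: on '0' the DFA goes r0 → r1 and rejects (r1 ∉ Accept), but the regex matches it → eliminate
  (B) (0|1)*11(0|1)*: on '01' the DFA goes r0 → r1 → r2 and accepts (r2 ∈ Accept), but the regex does not match it → eliminate
  (C) (0*10*)(0*10*0*10*)*: on '1' the DFA goes r0 → r0 and rejects (r0 ∉ Accept), but the regex matches it → eliminate
  (D) (0|1)*01(0|1)*: agrees with the DFA on every string of length ≤ 6
Only (D) is consistent with the DFA.
(D) (0|1)*01(0|1)*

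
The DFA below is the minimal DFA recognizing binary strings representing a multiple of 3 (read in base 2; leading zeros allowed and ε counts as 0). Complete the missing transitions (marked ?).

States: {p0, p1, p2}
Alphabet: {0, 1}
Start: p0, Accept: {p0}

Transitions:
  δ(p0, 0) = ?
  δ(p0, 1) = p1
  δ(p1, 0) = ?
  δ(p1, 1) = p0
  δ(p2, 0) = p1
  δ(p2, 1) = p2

From the language and accept set, identify what each state tracks — p0: value ≡ 0 (mod 3); p1: value ≡ 1 (mod 3); p2: value ≡ 2 (mod 3).
Each missing δ(q, a) is the state matching the new tracked value after reading a.
δ(p0, 0) = p0; δ(p1, 0) = p2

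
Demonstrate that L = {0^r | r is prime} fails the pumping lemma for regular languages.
Assume L is regular with pumping length p. Idea: pumping by a suitable count produces a composite length.
Let q be a prime with q ≥ p and choose s = 0^q ∈ L. By the pumping lemma, s = xyz with |xy| ≤ p, |y| = k ≥ 1. Take i = q+1: |xy^(q+1)z| = q + q·k = q(1+k). Since q ≥ 2 and 1+k ≥ 2, q(1+k) is composite, so xy^(q+1)z ∉ L.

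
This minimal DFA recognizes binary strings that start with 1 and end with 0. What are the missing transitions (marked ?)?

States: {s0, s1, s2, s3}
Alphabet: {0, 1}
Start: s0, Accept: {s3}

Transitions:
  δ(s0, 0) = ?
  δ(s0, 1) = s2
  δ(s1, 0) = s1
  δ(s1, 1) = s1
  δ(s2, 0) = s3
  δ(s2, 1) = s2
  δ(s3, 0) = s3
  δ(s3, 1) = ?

From the language and accept set, identify what each state tracks — s0: no input read; s1: started with 0 (dead); s2: started with 1, last symbol 1; s3: started with 1, last symbol 0.
Each missing δ(q, a) is the state matching the new tracked value after reading a.
δ(s0, 0) = s1; δ(s3, 1) = s2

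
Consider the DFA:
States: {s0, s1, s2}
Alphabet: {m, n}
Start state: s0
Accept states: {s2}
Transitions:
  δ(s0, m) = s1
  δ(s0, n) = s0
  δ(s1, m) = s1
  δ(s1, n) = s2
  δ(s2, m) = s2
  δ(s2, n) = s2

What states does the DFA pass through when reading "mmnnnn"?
read 'm': s0 → s1
  read 'm': s1 → s1
  read 'n': s1 → s2
  read 'n': s2 → s2
  read 'n': s2 → s2
  read 'n': s2 → s2
s0 -> s1 -> s1 -> s2 -> s2 -> s2 -> s2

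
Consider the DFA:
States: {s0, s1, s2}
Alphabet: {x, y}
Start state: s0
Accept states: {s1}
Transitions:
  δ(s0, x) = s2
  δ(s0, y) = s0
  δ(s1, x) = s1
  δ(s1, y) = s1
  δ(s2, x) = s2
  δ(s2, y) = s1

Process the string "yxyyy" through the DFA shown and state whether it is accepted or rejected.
Processing string "yxyyy":
  s0 --y--> s0
  s0 --x--> s2
  s2 --y--> s1
  s1 --y--> s1
  s1 --y--> s1
Final state: s1
Accept states: {s1}
Yes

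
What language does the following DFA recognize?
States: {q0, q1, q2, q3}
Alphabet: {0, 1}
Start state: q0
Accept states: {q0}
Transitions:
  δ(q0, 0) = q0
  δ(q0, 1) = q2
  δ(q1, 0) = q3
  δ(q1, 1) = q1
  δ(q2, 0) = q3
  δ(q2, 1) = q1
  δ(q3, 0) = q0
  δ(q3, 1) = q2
Testing a few strings:
  '0' → accept
  '11' → reject
  '1' → reject
  '0100' → accept
State roles: q0=value ≡ 0 (mod 4); q1=value ≡ 3 (mod 4); q2=value ≡ 1 (mod 4); q3=value ≡ 2 (mod 4)
All binary strings representing a multiple of 4 (read in base 2; leading zeros allowed and ε counts as 0)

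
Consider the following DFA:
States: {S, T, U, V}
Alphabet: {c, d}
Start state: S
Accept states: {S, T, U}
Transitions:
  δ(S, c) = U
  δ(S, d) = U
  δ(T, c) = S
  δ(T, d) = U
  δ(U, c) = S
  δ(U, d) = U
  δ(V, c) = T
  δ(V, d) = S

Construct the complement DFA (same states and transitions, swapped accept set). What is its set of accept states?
Complement accept states = All states \ Original accept states
= {S, T, U, V} \ {S, T, U}
{V}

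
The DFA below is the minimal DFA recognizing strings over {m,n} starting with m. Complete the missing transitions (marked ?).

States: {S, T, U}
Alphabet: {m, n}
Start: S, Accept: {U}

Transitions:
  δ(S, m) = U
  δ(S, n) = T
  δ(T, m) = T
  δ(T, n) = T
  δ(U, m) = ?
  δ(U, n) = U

From the language and accept set, identify what each state tracks — S: no input read; T: started with n (dead); U: started with m.
Each missing δ(q, a) is the state matching the new tracked value after reading a.
δ(U, m) = U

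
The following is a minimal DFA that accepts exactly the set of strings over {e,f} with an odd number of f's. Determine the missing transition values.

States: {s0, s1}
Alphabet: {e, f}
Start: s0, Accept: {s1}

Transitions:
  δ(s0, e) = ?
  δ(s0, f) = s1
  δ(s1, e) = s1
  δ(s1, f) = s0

From the language and accept set, identify what each state tracks — s0: even number of f's so far; s1: odd number of f's so far.
Each missing δ(q, a) is the state matching the new tracked value after reading a.
δ(s0, e) = s0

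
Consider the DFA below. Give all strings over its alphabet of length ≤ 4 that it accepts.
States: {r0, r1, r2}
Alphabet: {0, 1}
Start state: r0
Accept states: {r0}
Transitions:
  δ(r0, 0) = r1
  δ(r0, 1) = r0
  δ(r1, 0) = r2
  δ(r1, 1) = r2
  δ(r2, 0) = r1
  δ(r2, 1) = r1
ε, 1, 11, 111, 1111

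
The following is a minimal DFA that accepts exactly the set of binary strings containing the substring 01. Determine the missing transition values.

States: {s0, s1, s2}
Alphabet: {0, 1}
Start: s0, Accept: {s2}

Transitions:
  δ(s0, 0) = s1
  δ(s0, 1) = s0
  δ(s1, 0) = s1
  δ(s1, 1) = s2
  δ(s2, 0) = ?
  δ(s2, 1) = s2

From the language and accept set, identify what each state tracks — s0: no 0 seen yet; s1: seen a 0, waiting for 1; s2: substring 01 seen.
Each missing δ(q, a) is the state matching the new tracked value after reading a.
δ(s2, 0) = s2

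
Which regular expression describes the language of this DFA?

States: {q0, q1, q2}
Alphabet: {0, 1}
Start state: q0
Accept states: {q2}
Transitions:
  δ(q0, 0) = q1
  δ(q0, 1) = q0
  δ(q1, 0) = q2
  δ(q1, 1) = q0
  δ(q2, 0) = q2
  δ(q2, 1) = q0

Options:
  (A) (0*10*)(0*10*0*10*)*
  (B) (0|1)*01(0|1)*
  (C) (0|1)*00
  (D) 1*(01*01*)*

Check each option against the DFA on short strings; one disagreement eliminates an option:
  (A) (0*10*)(0*10*0*10*)*: on '1' the DFA goes q0 → q0 and rejects (q0 ∉ Accept), but the regex matches it → eliminate
  (B) (0|1)*01(0|1)*: on '00' the DFA goes q0 → q1 → q2 and accepts (q2 ∈ Accept), but the regex does not match it → eliminate
  (C) (0|1)*00: agrees with the DFA on every string of length ≤ 6
  (D) 1*(01*01*)*: on ε the DFA stays in q0 and rejects (q0 ∉ Accept), but the regex matches it → eliminate
Only (C) is consistent with the DFA.
(C) (0|1)*00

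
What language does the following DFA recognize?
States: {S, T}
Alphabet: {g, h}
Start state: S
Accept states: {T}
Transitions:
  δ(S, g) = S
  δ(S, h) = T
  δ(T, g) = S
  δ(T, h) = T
Testing a few strings:
  'hh' → accept
  'gg' → reject
  'h' → accept
  'g' → reject
State roles: S=last symbol not h; T=last symbol is h
All strings over {g,h} ending with h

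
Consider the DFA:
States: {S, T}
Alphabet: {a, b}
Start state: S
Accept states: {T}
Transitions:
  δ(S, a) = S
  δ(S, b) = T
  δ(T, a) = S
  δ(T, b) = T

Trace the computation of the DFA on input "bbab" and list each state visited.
read 'b': S → T
  read 'b': T → T
  read 'a': T → S
  read 'b': S → T
S -> T -> T -> S -> T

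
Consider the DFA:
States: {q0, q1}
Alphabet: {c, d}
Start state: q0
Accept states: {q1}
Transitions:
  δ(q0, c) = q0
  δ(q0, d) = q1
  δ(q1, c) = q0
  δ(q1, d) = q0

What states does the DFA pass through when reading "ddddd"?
read 'd': q0 → q1
  read 'd': q1 → q0
  read 'd': q0 → q1
  read 'd': q1 → q0
  read 'd': q0 → q1
q0 -> q1 -> q0 -> q1 -> q0 -> q1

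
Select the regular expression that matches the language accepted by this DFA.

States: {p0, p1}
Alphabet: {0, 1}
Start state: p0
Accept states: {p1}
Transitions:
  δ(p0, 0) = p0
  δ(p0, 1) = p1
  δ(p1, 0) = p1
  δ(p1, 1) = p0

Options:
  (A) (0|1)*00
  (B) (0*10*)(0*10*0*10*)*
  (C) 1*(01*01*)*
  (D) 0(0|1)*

Check each option against the DFA on short strings; one disagreement eliminates an option:
  (A) (0|1)*00: on '1' the DFA goes p0 → p1 and accepts (p1 ∈ Accept), but the regex does not match it → eliminate
  (B) (0*10*)(0*10*0*10*)*: agrees with the DFA on every string of length ≤ 6
  (C) 1*(01*01*)*: on ε the DFA stays in p0 and rejects (p0 ∉ Accept), but the regex matches it → eliminate
  (D) 0(0|1)*: on '0' the DFA goes p0 → p0 and rejects (p0 ∉ Accept), but the regex matches it → eliminate
Only (B) is consistent with the DFA.
(B) (0*10*)(0*10*0*10*)*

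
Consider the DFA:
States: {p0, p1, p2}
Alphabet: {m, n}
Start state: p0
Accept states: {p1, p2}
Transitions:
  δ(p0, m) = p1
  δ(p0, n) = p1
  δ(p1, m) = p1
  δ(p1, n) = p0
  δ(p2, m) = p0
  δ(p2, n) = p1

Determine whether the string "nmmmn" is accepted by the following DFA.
Processing string "nmmmn":
  p0 --n--> p1
  p1 --m--> p1
  p1 --m--> p1
  p1 --m--> p1
  p1 --n--> p0
Final state: p0
Accept states: {p1, p2}
No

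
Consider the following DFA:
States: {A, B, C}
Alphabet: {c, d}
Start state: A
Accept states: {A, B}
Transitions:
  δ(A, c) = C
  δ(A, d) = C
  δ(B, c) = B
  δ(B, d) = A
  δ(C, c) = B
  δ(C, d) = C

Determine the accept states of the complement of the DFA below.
Complement accept states = All states \ Original accept states
= {A, B, C} \ {A, B}
{C}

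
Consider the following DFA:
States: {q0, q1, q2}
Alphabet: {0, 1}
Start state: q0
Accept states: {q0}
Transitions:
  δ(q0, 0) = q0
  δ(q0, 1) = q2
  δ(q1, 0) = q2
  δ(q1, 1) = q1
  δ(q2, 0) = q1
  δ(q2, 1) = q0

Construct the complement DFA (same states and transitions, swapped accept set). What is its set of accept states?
Complement accept states = All states \ Original accept states
= {q0, q1, q2} \ {q0}
{q1, q2}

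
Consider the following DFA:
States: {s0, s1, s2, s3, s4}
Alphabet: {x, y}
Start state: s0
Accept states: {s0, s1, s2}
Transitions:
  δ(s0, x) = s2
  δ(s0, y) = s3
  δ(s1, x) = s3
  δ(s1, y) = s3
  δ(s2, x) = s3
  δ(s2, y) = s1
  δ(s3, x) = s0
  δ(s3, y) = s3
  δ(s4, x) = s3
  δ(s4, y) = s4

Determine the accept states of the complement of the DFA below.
Complement accept states = All states \ Original accept states
= {s0, s1, s2, s3, s4} \ {s0, s1, s2}
{s3, s4}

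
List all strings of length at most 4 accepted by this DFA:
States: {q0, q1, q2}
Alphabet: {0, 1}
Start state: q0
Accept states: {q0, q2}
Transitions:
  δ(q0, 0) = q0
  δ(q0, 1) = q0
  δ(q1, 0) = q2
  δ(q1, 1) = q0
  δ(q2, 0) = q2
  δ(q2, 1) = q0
ε, 0, 1, 00, 01, 10, 11, 000, 001, 010, 011, 100, 101, 110, 111, 0000, 0001, 0010, 0011, 0100, 0101, 0110, 0111, 1000, 1001, 1010, 1011, 1100, 1101, 1110, 1111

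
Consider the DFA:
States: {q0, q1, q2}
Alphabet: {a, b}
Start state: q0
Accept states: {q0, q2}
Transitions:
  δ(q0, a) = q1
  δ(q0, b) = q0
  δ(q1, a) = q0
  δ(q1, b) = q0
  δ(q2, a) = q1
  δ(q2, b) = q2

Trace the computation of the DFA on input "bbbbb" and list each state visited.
read 'b': q0 → q0
  read 'b': q0 → q0
  read 'b': q0 → q0
  read 'b': q0 → q0
  read 'b': q0 → q0
q0 -> q0 -> q0 -> q0 -> q0 -> q0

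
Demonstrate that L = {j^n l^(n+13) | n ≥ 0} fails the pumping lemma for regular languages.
Assume L is regular with pumping length p. Idea: pumping the j-block breaks the fixed offset of 13.
Choose s = j^p l^(p+13) ∈ L. By the pumping lemma, s = xyz with |xy| ≤ p, |y| > 0, so y = j^k with k ≥ 1. Then xy²z = j^(p+k) l^(p+13). For this to be in L we would need p+13 = (p+k)+13, i.e. k = 0, contradicting k ≥ 1. So xy²z ∉ L.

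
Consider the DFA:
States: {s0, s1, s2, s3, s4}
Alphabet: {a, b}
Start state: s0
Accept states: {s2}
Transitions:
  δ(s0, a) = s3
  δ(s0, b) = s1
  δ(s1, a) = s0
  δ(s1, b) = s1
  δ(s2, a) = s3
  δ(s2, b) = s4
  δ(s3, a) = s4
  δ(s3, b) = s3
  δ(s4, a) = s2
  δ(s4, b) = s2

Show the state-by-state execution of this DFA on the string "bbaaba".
read 'b': s0 → s1
  read 'b': s1 → s1
  read 'a': s1 → s0
  read 'a': s0 → s3
  read 'b': s3 → s3
  read 'a': s3 → s4
s0 -> s1 -> s1 -> s0 -> s3 -> s3 -> s4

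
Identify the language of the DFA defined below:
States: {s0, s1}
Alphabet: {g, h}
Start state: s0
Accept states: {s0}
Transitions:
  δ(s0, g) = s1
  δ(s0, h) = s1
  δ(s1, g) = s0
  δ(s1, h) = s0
Testing a few strings:
  'g' → reject
  'hhg' → reject
  'hh' → accept
  'h' → reject
State roles: s0=even length so far; s1=odd length so far
All strings over {g,h} of even length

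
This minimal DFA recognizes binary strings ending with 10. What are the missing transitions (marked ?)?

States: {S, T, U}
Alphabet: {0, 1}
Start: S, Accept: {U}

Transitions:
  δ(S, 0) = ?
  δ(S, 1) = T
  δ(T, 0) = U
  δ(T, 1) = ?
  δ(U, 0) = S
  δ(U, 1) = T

From the language and accept set, identify what each state tracks — S: no suffix match; T: one trailing 1; U: suffix is 10.
Each missing δ(q, a) is the state matching the new tracked value after reading a.
δ(S, 0) = S; δ(T, 1) = T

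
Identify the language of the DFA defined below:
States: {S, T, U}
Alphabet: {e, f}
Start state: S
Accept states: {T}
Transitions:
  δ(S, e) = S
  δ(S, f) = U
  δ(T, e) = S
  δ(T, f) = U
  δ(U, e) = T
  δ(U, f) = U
Testing a few strings:
  'fe' → accept
  'eee' → reject
  'e' → reject
  'ff' → reject
State roles: S=no suffix match; T=suffix is fe; U=one trailing f
All strings over {e,f} ending with fe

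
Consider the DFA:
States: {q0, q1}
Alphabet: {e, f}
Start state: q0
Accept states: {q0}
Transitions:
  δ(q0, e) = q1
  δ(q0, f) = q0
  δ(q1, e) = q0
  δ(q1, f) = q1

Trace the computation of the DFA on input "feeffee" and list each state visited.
read 'f': q0 → q0
  read 'e': q0 → q1
  read 'e': q1 → q0
  read 'f': q0 → q0
  read 'f': q0 → q0
  read 'e': q0 → q1
  read 'e': q1 → q0
q0 -> q0 -> q1 -> q0 -> q0 -> q0 -> q1 -> q0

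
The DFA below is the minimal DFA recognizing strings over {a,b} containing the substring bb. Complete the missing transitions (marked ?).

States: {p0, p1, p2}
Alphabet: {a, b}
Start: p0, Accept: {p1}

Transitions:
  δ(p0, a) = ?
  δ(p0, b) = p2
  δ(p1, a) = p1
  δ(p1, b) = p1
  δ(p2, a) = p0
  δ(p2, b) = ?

From the language and accept set, identify what each state tracks — p0: no progress toward bb; p1: substring bb seen; p2: one trailing b.
Each missing δ(q, a) is the state matching the new tracked value after reading a.
δ(p0, a) = p0; δ(p2, b) = p1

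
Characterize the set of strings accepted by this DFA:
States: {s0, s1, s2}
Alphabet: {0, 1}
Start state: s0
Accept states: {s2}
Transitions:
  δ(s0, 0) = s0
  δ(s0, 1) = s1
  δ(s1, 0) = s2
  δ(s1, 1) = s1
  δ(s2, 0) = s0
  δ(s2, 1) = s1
Testing a few strings:
  '000' → reject
  '10' → accept
  '1' → reject
  '011' → reject
State roles: s0=no suffix match; s1=one trailing 1; s2=suffix is 10
All binary strings ending with 10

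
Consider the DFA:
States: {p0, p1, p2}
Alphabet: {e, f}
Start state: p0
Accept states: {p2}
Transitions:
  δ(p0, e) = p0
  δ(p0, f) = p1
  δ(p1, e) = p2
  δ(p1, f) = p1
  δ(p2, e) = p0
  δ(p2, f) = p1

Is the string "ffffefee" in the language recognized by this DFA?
Processing string "ffffefee":
  p0 --f--> p1
  p1 --f--> p1
  p1 --f--> p1
  p1 --f--> p1
  p1 --e--> p2
  p2 --f--> p1
  p1 --e--> p2
  p2 --e--> p0
Final state: p0
Accept states: {p2}
No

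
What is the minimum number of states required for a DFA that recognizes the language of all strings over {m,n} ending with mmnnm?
By Myhill–Nerode, count the distinguishable equivalence classes: 6 classes — one per longest suffix of the input that is a prefix of 'mmnnm' (lengths 0 through 5); only the length-5 class is accepting.
6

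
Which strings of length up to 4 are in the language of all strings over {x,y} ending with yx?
yx, xyx, yyx, xxyx, xyyx, yxyx, yyyx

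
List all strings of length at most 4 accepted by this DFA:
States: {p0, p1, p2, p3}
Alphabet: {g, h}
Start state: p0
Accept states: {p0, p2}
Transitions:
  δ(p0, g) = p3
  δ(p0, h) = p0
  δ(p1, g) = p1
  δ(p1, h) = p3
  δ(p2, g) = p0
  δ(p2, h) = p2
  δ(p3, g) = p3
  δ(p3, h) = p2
ε, h, gh, hh, ggh, ghg, ghh, hgh, hhh, gggh, gghg, gghh, ghgh, ghhg, ghhh, hggh, hghg, hghh, hhgh, hhhh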